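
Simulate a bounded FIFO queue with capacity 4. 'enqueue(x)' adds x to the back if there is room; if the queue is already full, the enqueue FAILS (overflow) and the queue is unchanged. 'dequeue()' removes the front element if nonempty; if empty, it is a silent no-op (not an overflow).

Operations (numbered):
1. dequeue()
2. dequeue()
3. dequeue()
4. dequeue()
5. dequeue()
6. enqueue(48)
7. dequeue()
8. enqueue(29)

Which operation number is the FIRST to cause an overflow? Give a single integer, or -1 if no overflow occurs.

1. dequeue(): empty, no-op, size=0
2. dequeue(): empty, no-op, size=0
3. dequeue(): empty, no-op, size=0
4. dequeue(): empty, no-op, size=0
5. dequeue(): empty, no-op, size=0
6. enqueue(48): size=1
7. dequeue(): size=0
8. enqueue(29): size=1

Answer: -1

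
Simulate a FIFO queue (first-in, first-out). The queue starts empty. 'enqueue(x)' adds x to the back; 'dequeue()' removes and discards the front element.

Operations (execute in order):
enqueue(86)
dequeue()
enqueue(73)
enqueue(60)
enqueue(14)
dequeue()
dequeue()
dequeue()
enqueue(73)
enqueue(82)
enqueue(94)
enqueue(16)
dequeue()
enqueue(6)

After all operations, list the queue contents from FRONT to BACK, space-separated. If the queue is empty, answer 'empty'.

Answer: 82 94 16 6

Derivation:
enqueue(86): [86]
dequeue(): []
enqueue(73): [73]
enqueue(60): [73, 60]
enqueue(14): [73, 60, 14]
dequeue(): [60, 14]
dequeue(): [14]
dequeue(): []
enqueue(73): [73]
enqueue(82): [73, 82]
enqueue(94): [73, 82, 94]
enqueue(16): [73, 82, 94, 16]
dequeue(): [82, 94, 16]
enqueue(6): [82, 94, 16, 6]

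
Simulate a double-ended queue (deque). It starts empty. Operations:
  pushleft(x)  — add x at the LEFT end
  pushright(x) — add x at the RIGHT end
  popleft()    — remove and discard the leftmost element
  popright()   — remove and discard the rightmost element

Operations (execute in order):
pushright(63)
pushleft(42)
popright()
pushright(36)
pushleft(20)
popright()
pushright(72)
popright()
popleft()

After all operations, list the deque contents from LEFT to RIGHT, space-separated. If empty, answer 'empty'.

Answer: 42

Derivation:
pushright(63): [63]
pushleft(42): [42, 63]
popright(): [42]
pushright(36): [42, 36]
pushleft(20): [20, 42, 36]
popright(): [20, 42]
pushright(72): [20, 42, 72]
popright(): [20, 42]
popleft(): [42]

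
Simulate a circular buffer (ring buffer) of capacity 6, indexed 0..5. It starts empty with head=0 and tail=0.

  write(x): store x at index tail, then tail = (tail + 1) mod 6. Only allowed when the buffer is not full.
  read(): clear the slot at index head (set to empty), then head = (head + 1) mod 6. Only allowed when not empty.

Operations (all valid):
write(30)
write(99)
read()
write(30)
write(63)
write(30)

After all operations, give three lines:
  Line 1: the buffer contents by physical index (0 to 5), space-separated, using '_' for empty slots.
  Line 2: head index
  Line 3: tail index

Answer: _ 99 30 63 30 _
1
5

Derivation:
write(30): buf=[30 _ _ _ _ _], head=0, tail=1, size=1
write(99): buf=[30 99 _ _ _ _], head=0, tail=2, size=2
read(): buf=[_ 99 _ _ _ _], head=1, tail=2, size=1
write(30): buf=[_ 99 30 _ _ _], head=1, tail=3, size=2
write(63): buf=[_ 99 30 63 _ _], head=1, tail=4, size=3
write(30): buf=[_ 99 30 63 30 _], head=1, tail=5, size=4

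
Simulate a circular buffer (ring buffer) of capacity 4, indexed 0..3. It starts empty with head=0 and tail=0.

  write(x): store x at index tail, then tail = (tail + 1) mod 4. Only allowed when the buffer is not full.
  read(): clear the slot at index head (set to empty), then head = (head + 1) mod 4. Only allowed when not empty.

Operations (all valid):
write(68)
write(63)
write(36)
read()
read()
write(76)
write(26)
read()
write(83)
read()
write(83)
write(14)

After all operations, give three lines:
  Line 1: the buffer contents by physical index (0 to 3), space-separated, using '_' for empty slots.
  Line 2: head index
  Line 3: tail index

write(68): buf=[68 _ _ _], head=0, tail=1, size=1
write(63): buf=[68 63 _ _], head=0, tail=2, size=2
write(36): buf=[68 63 36 _], head=0, tail=3, size=3
read(): buf=[_ 63 36 _], head=1, tail=3, size=2
read(): buf=[_ _ 36 _], head=2, tail=3, size=1
write(76): buf=[_ _ 36 76], head=2, tail=0, size=2
write(26): buf=[26 _ 36 76], head=2, tail=1, size=3
read(): buf=[26 _ _ 76], head=3, tail=1, size=2
write(83): buf=[26 83 _ 76], head=3, tail=2, size=3
read(): buf=[26 83 _ _], head=0, tail=2, size=2
write(83): buf=[26 83 83 _], head=0, tail=3, size=3
write(14): buf=[26 83 83 14], head=0, tail=0, size=4

Answer: 26 83 83 14
0
0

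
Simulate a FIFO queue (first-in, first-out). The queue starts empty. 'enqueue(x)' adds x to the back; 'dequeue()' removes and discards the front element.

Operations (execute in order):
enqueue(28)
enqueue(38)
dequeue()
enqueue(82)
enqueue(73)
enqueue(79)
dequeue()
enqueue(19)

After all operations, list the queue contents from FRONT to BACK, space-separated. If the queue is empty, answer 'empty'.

Answer: 82 73 79 19

Derivation:
enqueue(28): [28]
enqueue(38): [28, 38]
dequeue(): [38]
enqueue(82): [38, 82]
enqueue(73): [38, 82, 73]
enqueue(79): [38, 82, 73, 79]
dequeue(): [82, 73, 79]
enqueue(19): [82, 73, 79, 19]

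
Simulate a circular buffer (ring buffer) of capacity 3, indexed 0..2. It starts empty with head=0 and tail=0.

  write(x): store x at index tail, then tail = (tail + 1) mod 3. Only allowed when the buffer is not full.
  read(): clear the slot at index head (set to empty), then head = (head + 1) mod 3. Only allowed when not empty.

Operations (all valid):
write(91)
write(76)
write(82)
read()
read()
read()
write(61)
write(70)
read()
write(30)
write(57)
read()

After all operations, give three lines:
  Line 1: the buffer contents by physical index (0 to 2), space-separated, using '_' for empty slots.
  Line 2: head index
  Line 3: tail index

Answer: 57 _ 30
2
1

Derivation:
write(91): buf=[91 _ _], head=0, tail=1, size=1
write(76): buf=[91 76 _], head=0, tail=2, size=2
write(82): buf=[91 76 82], head=0, tail=0, size=3
read(): buf=[_ 76 82], head=1, tail=0, size=2
read(): buf=[_ _ 82], head=2, tail=0, size=1
read(): buf=[_ _ _], head=0, tail=0, size=0
write(61): buf=[61 _ _], head=0, tail=1, size=1
write(70): buf=[61 70 _], head=0, tail=2, size=2
read(): buf=[_ 70 _], head=1, tail=2, size=1
write(30): buf=[_ 70 30], head=1, tail=0, size=2
write(57): buf=[57 70 30], head=1, tail=1, size=3
read(): buf=[57 _ 30], head=2, tail=1, size=2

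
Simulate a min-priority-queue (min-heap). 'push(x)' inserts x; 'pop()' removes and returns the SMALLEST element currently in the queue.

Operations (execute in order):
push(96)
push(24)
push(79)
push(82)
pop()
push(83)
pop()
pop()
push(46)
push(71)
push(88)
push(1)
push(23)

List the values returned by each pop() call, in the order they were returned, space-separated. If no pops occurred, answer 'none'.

Answer: 24 79 82

Derivation:
push(96): heap contents = [96]
push(24): heap contents = [24, 96]
push(79): heap contents = [24, 79, 96]
push(82): heap contents = [24, 79, 82, 96]
pop() → 24: heap contents = [79, 82, 96]
push(83): heap contents = [79, 82, 83, 96]
pop() → 79: heap contents = [82, 83, 96]
pop() → 82: heap contents = [83, 96]
push(46): heap contents = [46, 83, 96]
push(71): heap contents = [46, 71, 83, 96]
push(88): heap contents = [46, 71, 83, 88, 96]
push(1): heap contents = [1, 46, 71, 83, 88, 96]
push(23): heap contents = [1, 23, 46, 71, 83, 88, 96]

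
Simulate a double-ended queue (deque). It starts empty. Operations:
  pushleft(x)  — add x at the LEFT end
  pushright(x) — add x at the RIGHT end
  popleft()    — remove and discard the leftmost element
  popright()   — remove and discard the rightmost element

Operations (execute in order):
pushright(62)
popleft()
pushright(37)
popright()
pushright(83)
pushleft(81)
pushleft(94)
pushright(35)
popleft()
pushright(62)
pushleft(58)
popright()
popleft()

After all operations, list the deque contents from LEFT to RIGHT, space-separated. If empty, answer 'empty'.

Answer: 81 83 35

Derivation:
pushright(62): [62]
popleft(): []
pushright(37): [37]
popright(): []
pushright(83): [83]
pushleft(81): [81, 83]
pushleft(94): [94, 81, 83]
pushright(35): [94, 81, 83, 35]
popleft(): [81, 83, 35]
pushright(62): [81, 83, 35, 62]
pushleft(58): [58, 81, 83, 35, 62]
popright(): [58, 81, 83, 35]
popleft(): [81, 83, 35]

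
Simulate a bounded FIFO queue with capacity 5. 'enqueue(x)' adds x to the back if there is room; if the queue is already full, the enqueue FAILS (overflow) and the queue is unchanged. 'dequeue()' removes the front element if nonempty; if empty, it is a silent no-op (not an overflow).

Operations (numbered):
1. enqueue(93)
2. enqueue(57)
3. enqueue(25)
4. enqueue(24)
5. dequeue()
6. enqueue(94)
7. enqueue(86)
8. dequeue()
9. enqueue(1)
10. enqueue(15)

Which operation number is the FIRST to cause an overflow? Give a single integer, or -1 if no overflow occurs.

Answer: 10

Derivation:
1. enqueue(93): size=1
2. enqueue(57): size=2
3. enqueue(25): size=3
4. enqueue(24): size=4
5. dequeue(): size=3
6. enqueue(94): size=4
7. enqueue(86): size=5
8. dequeue(): size=4
9. enqueue(1): size=5
10. enqueue(15): size=5=cap → OVERFLOW (fail)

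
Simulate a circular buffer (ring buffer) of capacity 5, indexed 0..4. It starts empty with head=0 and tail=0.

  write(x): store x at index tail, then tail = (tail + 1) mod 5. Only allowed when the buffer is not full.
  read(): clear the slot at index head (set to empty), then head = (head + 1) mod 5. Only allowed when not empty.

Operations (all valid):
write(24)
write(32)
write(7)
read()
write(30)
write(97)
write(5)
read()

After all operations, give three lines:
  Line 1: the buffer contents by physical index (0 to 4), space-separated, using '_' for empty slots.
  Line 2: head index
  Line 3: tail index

Answer: 5 _ 7 30 97
2
1

Derivation:
write(24): buf=[24 _ _ _ _], head=0, tail=1, size=1
write(32): buf=[24 32 _ _ _], head=0, tail=2, size=2
write(7): buf=[24 32 7 _ _], head=0, tail=3, size=3
read(): buf=[_ 32 7 _ _], head=1, tail=3, size=2
write(30): buf=[_ 32 7 30 _], head=1, tail=4, size=3
write(97): buf=[_ 32 7 30 97], head=1, tail=0, size=4
write(5): buf=[5 32 7 30 97], head=1, tail=1, size=5
read(): buf=[5 _ 7 30 97], head=2, tail=1, size=4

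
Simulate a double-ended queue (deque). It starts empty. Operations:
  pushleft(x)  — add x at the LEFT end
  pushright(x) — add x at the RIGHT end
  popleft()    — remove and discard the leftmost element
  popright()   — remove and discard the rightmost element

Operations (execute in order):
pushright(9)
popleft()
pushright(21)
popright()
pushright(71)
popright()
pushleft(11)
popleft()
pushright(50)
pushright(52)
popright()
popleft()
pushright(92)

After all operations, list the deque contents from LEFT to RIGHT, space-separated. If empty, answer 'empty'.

Answer: 92

Derivation:
pushright(9): [9]
popleft(): []
pushright(21): [21]
popright(): []
pushright(71): [71]
popright(): []
pushleft(11): [11]
popleft(): []
pushright(50): [50]
pushright(52): [50, 52]
popright(): [50]
popleft(): []
pushright(92): [92]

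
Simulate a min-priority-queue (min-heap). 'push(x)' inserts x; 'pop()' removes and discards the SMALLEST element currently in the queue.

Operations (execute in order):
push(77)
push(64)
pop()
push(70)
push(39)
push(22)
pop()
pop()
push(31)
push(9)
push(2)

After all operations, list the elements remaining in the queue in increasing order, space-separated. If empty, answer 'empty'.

Answer: 2 9 31 70 77

Derivation:
push(77): heap contents = [77]
push(64): heap contents = [64, 77]
pop() → 64: heap contents = [77]
push(70): heap contents = [70, 77]
push(39): heap contents = [39, 70, 77]
push(22): heap contents = [22, 39, 70, 77]
pop() → 22: heap contents = [39, 70, 77]
pop() → 39: heap contents = [70, 77]
push(31): heap contents = [31, 70, 77]
push(9): heap contents = [9, 31, 70, 77]
push(2): heap contents = [2, 9, 31, 70, 77]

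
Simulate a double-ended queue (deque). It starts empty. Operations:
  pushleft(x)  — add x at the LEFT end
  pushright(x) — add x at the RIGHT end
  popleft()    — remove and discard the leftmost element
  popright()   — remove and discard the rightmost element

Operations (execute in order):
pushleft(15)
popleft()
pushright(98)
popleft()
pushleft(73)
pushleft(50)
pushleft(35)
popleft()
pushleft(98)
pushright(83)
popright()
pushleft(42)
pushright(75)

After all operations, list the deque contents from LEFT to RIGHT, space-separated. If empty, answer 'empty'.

Answer: 42 98 50 73 75

Derivation:
pushleft(15): [15]
popleft(): []
pushright(98): [98]
popleft(): []
pushleft(73): [73]
pushleft(50): [50, 73]
pushleft(35): [35, 50, 73]
popleft(): [50, 73]
pushleft(98): [98, 50, 73]
pushright(83): [98, 50, 73, 83]
popright(): [98, 50, 73]
pushleft(42): [42, 98, 50, 73]
pushright(75): [42, 98, 50, 73, 75]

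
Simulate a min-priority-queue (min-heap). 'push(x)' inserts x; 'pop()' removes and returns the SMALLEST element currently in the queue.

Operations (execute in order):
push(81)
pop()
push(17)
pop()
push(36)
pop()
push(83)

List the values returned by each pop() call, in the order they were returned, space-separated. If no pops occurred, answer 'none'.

Answer: 81 17 36

Derivation:
push(81): heap contents = [81]
pop() → 81: heap contents = []
push(17): heap contents = [17]
pop() → 17: heap contents = []
push(36): heap contents = [36]
pop() → 36: heap contents = []
push(83): heap contents = [83]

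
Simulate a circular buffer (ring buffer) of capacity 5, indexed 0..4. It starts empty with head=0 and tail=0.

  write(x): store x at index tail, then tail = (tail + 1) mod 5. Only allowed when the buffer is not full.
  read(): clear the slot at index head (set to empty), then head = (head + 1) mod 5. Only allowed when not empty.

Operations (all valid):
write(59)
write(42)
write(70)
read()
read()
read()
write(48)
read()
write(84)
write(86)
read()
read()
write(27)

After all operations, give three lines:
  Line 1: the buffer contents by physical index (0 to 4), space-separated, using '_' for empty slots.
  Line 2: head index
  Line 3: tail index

write(59): buf=[59 _ _ _ _], head=0, tail=1, size=1
write(42): buf=[59 42 _ _ _], head=0, tail=2, size=2
write(70): buf=[59 42 70 _ _], head=0, tail=3, size=3
read(): buf=[_ 42 70 _ _], head=1, tail=3, size=2
read(): buf=[_ _ 70 _ _], head=2, tail=3, size=1
read(): buf=[_ _ _ _ _], head=3, tail=3, size=0
write(48): buf=[_ _ _ 48 _], head=3, tail=4, size=1
read(): buf=[_ _ _ _ _], head=4, tail=4, size=0
write(84): buf=[_ _ _ _ 84], head=4, tail=0, size=1
write(86): buf=[86 _ _ _ 84], head=4, tail=1, size=2
read(): buf=[86 _ _ _ _], head=0, tail=1, size=1
read(): buf=[_ _ _ _ _], head=1, tail=1, size=0
write(27): buf=[_ 27 _ _ _], head=1, tail=2, size=1

Answer: _ 27 _ _ _
1
2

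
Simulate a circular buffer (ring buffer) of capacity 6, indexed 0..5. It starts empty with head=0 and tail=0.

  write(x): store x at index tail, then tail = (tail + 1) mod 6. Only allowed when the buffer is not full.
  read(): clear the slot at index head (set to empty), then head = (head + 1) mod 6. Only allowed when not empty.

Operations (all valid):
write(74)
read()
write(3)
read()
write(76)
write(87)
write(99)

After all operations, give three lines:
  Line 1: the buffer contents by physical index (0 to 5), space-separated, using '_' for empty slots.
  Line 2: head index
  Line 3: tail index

Answer: _ _ 76 87 99 _
2
5

Derivation:
write(74): buf=[74 _ _ _ _ _], head=0, tail=1, size=1
read(): buf=[_ _ _ _ _ _], head=1, tail=1, size=0
write(3): buf=[_ 3 _ _ _ _], head=1, tail=2, size=1
read(): buf=[_ _ _ _ _ _], head=2, tail=2, size=0
write(76): buf=[_ _ 76 _ _ _], head=2, tail=3, size=1
write(87): buf=[_ _ 76 87 _ _], head=2, tail=4, size=2
write(99): buf=[_ _ 76 87 99 _], head=2, tail=5, size=3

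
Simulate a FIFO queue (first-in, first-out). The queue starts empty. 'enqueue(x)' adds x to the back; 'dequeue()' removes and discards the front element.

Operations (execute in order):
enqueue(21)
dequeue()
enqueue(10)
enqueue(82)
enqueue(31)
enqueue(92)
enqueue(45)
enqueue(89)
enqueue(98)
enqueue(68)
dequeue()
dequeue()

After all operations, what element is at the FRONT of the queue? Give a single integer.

enqueue(21): queue = [21]
dequeue(): queue = []
enqueue(10): queue = [10]
enqueue(82): queue = [10, 82]
enqueue(31): queue = [10, 82, 31]
enqueue(92): queue = [10, 82, 31, 92]
enqueue(45): queue = [10, 82, 31, 92, 45]
enqueue(89): queue = [10, 82, 31, 92, 45, 89]
enqueue(98): queue = [10, 82, 31, 92, 45, 89, 98]
enqueue(68): queue = [10, 82, 31, 92, 45, 89, 98, 68]
dequeue(): queue = [82, 31, 92, 45, 89, 98, 68]
dequeue(): queue = [31, 92, 45, 89, 98, 68]

Answer: 31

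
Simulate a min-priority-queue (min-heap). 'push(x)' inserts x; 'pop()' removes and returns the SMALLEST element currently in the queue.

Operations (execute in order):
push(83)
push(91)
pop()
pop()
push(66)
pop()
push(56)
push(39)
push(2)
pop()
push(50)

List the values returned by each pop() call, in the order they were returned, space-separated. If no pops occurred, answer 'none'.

push(83): heap contents = [83]
push(91): heap contents = [83, 91]
pop() → 83: heap contents = [91]
pop() → 91: heap contents = []
push(66): heap contents = [66]
pop() → 66: heap contents = []
push(56): heap contents = [56]
push(39): heap contents = [39, 56]
push(2): heap contents = [2, 39, 56]
pop() → 2: heap contents = [39, 56]
push(50): heap contents = [39, 50, 56]

Answer: 83 91 66 2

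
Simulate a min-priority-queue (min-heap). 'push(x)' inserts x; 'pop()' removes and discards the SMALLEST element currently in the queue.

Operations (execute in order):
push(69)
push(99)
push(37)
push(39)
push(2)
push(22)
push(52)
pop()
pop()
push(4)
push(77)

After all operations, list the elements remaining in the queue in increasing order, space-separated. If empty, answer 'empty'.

Answer: 4 37 39 52 69 77 99

Derivation:
push(69): heap contents = [69]
push(99): heap contents = [69, 99]
push(37): heap contents = [37, 69, 99]
push(39): heap contents = [37, 39, 69, 99]
push(2): heap contents = [2, 37, 39, 69, 99]
push(22): heap contents = [2, 22, 37, 39, 69, 99]
push(52): heap contents = [2, 22, 37, 39, 52, 69, 99]
pop() → 2: heap contents = [22, 37, 39, 52, 69, 99]
pop() → 22: heap contents = [37, 39, 52, 69, 99]
push(4): heap contents = [4, 37, 39, 52, 69, 99]
push(77): heap contents = [4, 37, 39, 52, 69, 77, 99]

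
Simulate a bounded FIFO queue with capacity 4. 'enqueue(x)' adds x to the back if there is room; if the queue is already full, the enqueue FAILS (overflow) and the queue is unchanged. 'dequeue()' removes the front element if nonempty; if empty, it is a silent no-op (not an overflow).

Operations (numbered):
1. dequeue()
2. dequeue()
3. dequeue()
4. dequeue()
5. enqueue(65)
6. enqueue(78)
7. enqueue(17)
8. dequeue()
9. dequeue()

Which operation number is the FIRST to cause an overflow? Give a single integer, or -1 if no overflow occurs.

1. dequeue(): empty, no-op, size=0
2. dequeue(): empty, no-op, size=0
3. dequeue(): empty, no-op, size=0
4. dequeue(): empty, no-op, size=0
5. enqueue(65): size=1
6. enqueue(78): size=2
7. enqueue(17): size=3
8. dequeue(): size=2
9. dequeue(): size=1

Answer: -1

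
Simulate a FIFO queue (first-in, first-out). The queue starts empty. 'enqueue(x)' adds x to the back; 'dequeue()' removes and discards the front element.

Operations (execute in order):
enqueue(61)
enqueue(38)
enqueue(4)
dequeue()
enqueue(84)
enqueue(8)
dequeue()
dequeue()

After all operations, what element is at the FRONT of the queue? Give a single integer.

Answer: 84

Derivation:
enqueue(61): queue = [61]
enqueue(38): queue = [61, 38]
enqueue(4): queue = [61, 38, 4]
dequeue(): queue = [38, 4]
enqueue(84): queue = [38, 4, 84]
enqueue(8): queue = [38, 4, 84, 8]
dequeue(): queue = [4, 84, 8]
dequeue(): queue = [84, 8]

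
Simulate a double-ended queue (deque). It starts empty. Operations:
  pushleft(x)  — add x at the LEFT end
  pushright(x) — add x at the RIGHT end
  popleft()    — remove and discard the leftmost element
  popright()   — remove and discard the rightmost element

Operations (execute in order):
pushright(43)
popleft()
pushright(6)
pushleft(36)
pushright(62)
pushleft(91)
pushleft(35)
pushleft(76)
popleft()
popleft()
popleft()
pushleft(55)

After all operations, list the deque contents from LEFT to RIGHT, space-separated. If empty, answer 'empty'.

Answer: 55 36 6 62

Derivation:
pushright(43): [43]
popleft(): []
pushright(6): [6]
pushleft(36): [36, 6]
pushright(62): [36, 6, 62]
pushleft(91): [91, 36, 6, 62]
pushleft(35): [35, 91, 36, 6, 62]
pushleft(76): [76, 35, 91, 36, 6, 62]
popleft(): [35, 91, 36, 6, 62]
popleft(): [91, 36, 6, 62]
popleft(): [36, 6, 62]
pushleft(55): [55, 36, 6, 62]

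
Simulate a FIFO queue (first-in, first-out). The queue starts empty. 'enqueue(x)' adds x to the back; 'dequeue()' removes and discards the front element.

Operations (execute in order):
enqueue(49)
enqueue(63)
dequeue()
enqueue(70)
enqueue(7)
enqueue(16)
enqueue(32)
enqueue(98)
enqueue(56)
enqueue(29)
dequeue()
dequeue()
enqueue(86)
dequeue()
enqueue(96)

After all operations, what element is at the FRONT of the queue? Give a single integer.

enqueue(49): queue = [49]
enqueue(63): queue = [49, 63]
dequeue(): queue = [63]
enqueue(70): queue = [63, 70]
enqueue(7): queue = [63, 70, 7]
enqueue(16): queue = [63, 70, 7, 16]
enqueue(32): queue = [63, 70, 7, 16, 32]
enqueue(98): queue = [63, 70, 7, 16, 32, 98]
enqueue(56): queue = [63, 70, 7, 16, 32, 98, 56]
enqueue(29): queue = [63, 70, 7, 16, 32, 98, 56, 29]
dequeue(): queue = [70, 7, 16, 32, 98, 56, 29]
dequeue(): queue = [7, 16, 32, 98, 56, 29]
enqueue(86): queue = [7, 16, 32, 98, 56, 29, 86]
dequeue(): queue = [16, 32, 98, 56, 29, 86]
enqueue(96): queue = [16, 32, 98, 56, 29, 86, 96]

Answer: 16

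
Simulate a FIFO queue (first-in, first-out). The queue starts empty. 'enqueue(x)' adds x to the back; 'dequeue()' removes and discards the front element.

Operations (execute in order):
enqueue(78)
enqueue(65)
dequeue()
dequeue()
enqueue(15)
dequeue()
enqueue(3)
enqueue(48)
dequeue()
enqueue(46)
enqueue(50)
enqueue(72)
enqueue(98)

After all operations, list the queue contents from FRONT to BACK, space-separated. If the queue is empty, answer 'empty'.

Answer: 48 46 50 72 98

Derivation:
enqueue(78): [78]
enqueue(65): [78, 65]
dequeue(): [65]
dequeue(): []
enqueue(15): [15]
dequeue(): []
enqueue(3): [3]
enqueue(48): [3, 48]
dequeue(): [48]
enqueue(46): [48, 46]
enqueue(50): [48, 46, 50]
enqueue(72): [48, 46, 50, 72]
enqueue(98): [48, 46, 50, 72, 98]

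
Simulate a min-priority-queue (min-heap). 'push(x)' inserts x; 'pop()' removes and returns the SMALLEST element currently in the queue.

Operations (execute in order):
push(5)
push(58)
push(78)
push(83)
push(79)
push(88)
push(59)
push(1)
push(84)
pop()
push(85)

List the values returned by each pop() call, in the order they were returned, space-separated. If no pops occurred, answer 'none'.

Answer: 1

Derivation:
push(5): heap contents = [5]
push(58): heap contents = [5, 58]
push(78): heap contents = [5, 58, 78]
push(83): heap contents = [5, 58, 78, 83]
push(79): heap contents = [5, 58, 78, 79, 83]
push(88): heap contents = [5, 58, 78, 79, 83, 88]
push(59): heap contents = [5, 58, 59, 78, 79, 83, 88]
push(1): heap contents = [1, 5, 58, 59, 78, 79, 83, 88]
push(84): heap contents = [1, 5, 58, 59, 78, 79, 83, 84, 88]
pop() → 1: heap contents = [5, 58, 59, 78, 79, 83, 84, 88]
push(85): heap contents = [5, 58, 59, 78, 79, 83, 84, 85, 88]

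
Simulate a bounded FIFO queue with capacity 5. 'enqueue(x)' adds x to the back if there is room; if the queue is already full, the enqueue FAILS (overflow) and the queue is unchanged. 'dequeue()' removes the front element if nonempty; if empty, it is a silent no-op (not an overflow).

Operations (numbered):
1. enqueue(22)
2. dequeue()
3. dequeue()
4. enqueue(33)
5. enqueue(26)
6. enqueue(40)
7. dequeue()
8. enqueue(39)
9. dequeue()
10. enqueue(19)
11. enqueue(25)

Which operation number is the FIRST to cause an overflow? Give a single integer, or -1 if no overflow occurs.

Answer: -1

Derivation:
1. enqueue(22): size=1
2. dequeue(): size=0
3. dequeue(): empty, no-op, size=0
4. enqueue(33): size=1
5. enqueue(26): size=2
6. enqueue(40): size=3
7. dequeue(): size=2
8. enqueue(39): size=3
9. dequeue(): size=2
10. enqueue(19): size=3
11. enqueue(25): size=4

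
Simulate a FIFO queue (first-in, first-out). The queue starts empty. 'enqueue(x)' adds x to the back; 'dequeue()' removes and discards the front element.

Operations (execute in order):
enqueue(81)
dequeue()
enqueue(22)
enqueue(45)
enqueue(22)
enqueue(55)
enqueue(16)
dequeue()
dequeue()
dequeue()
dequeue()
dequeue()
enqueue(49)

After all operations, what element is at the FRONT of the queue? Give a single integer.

enqueue(81): queue = [81]
dequeue(): queue = []
enqueue(22): queue = [22]
enqueue(45): queue = [22, 45]
enqueue(22): queue = [22, 45, 22]
enqueue(55): queue = [22, 45, 22, 55]
enqueue(16): queue = [22, 45, 22, 55, 16]
dequeue(): queue = [45, 22, 55, 16]
dequeue(): queue = [22, 55, 16]
dequeue(): queue = [55, 16]
dequeue(): queue = [16]
dequeue(): queue = []
enqueue(49): queue = [49]

Answer: 49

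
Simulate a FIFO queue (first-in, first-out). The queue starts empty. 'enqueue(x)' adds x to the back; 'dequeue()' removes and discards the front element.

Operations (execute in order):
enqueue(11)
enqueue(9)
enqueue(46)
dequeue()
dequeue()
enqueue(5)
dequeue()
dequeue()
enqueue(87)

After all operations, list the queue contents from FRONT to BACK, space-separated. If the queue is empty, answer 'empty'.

enqueue(11): [11]
enqueue(9): [11, 9]
enqueue(46): [11, 9, 46]
dequeue(): [9, 46]
dequeue(): [46]
enqueue(5): [46, 5]
dequeue(): [5]
dequeue(): []
enqueue(87): [87]

Answer: 87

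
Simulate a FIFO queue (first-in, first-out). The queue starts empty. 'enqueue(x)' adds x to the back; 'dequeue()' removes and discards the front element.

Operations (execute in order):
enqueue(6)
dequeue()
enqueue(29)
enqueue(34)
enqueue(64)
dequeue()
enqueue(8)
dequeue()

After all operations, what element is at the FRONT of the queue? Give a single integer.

Answer: 64

Derivation:
enqueue(6): queue = [6]
dequeue(): queue = []
enqueue(29): queue = [29]
enqueue(34): queue = [29, 34]
enqueue(64): queue = [29, 34, 64]
dequeue(): queue = [34, 64]
enqueue(8): queue = [34, 64, 8]
dequeue(): queue = [64, 8]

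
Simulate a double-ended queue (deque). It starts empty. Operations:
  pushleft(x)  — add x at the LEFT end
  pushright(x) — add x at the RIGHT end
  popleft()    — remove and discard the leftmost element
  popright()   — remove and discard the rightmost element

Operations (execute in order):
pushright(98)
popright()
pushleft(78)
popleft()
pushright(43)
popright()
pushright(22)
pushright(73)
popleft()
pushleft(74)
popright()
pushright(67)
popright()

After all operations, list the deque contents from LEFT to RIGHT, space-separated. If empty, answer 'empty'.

Answer: 74

Derivation:
pushright(98): [98]
popright(): []
pushleft(78): [78]
popleft(): []
pushright(43): [43]
popright(): []
pushright(22): [22]
pushright(73): [22, 73]
popleft(): [73]
pushleft(74): [74, 73]
popright(): [74]
pushright(67): [74, 67]
popright(): [74]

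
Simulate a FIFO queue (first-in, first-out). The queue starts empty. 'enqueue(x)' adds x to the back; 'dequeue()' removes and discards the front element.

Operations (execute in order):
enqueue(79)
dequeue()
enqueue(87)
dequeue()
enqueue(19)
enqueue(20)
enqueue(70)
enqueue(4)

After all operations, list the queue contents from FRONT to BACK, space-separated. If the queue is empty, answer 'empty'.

Answer: 19 20 70 4

Derivation:
enqueue(79): [79]
dequeue(): []
enqueue(87): [87]
dequeue(): []
enqueue(19): [19]
enqueue(20): [19, 20]
enqueue(70): [19, 20, 70]
enqueue(4): [19, 20, 70, 4]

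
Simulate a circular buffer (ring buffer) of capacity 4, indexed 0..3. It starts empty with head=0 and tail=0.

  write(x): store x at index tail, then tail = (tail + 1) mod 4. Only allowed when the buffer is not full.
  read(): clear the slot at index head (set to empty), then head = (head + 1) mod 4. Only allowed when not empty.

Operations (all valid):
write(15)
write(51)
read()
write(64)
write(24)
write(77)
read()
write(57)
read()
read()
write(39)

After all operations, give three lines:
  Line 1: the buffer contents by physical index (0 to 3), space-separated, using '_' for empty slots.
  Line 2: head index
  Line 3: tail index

write(15): buf=[15 _ _ _], head=0, tail=1, size=1
write(51): buf=[15 51 _ _], head=0, tail=2, size=2
read(): buf=[_ 51 _ _], head=1, tail=2, size=1
write(64): buf=[_ 51 64 _], head=1, tail=3, size=2
write(24): buf=[_ 51 64 24], head=1, tail=0, size=3
write(77): buf=[77 51 64 24], head=1, tail=1, size=4
read(): buf=[77 _ 64 24], head=2, tail=1, size=3
write(57): buf=[77 57 64 24], head=2, tail=2, size=4
read(): buf=[77 57 _ 24], head=3, tail=2, size=3
read(): buf=[77 57 _ _], head=0, tail=2, size=2
write(39): buf=[77 57 39 _], head=0, tail=3, size=3

Answer: 77 57 39 _
0
3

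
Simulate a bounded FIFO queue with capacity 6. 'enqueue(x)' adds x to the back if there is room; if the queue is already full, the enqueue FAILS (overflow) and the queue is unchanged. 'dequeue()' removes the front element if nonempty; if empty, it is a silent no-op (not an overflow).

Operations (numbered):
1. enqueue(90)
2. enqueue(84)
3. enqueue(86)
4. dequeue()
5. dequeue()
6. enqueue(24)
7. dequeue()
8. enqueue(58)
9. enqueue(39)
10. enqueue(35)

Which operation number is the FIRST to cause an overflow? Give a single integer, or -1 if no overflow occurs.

1. enqueue(90): size=1
2. enqueue(84): size=2
3. enqueue(86): size=3
4. dequeue(): size=2
5. dequeue(): size=1
6. enqueue(24): size=2
7. dequeue(): size=1
8. enqueue(58): size=2
9. enqueue(39): size=3
10. enqueue(35): size=4

Answer: -1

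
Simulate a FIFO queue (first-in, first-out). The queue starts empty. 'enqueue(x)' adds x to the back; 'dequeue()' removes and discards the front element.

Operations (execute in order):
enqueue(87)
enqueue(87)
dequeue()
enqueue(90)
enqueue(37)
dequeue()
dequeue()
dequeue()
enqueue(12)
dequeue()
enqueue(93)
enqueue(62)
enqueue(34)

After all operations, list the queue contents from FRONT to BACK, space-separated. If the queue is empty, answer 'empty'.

Answer: 93 62 34

Derivation:
enqueue(87): [87]
enqueue(87): [87, 87]
dequeue(): [87]
enqueue(90): [87, 90]
enqueue(37): [87, 90, 37]
dequeue(): [90, 37]
dequeue(): [37]
dequeue(): []
enqueue(12): [12]
dequeue(): []
enqueue(93): [93]
enqueue(62): [93, 62]
enqueue(34): [93, 62, 34]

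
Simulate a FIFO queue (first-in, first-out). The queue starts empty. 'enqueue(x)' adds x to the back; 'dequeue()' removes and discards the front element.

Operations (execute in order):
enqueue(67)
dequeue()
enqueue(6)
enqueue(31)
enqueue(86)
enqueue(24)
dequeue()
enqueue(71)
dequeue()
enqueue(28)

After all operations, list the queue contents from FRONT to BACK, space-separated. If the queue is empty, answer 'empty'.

enqueue(67): [67]
dequeue(): []
enqueue(6): [6]
enqueue(31): [6, 31]
enqueue(86): [6, 31, 86]
enqueue(24): [6, 31, 86, 24]
dequeue(): [31, 86, 24]
enqueue(71): [31, 86, 24, 71]
dequeue(): [86, 24, 71]
enqueue(28): [86, 24, 71, 28]

Answer: 86 24 71 28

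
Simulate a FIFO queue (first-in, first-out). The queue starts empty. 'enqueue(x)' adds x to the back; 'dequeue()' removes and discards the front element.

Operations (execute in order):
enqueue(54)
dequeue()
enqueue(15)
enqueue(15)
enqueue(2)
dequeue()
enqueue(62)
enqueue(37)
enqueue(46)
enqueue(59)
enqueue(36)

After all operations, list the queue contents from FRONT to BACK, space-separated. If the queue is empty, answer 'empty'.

Answer: 15 2 62 37 46 59 36

Derivation:
enqueue(54): [54]
dequeue(): []
enqueue(15): [15]
enqueue(15): [15, 15]
enqueue(2): [15, 15, 2]
dequeue(): [15, 2]
enqueue(62): [15, 2, 62]
enqueue(37): [15, 2, 62, 37]
enqueue(46): [15, 2, 62, 37, 46]
enqueue(59): [15, 2, 62, 37, 46, 59]
enqueue(36): [15, 2, 62, 37, 46, 59, 36]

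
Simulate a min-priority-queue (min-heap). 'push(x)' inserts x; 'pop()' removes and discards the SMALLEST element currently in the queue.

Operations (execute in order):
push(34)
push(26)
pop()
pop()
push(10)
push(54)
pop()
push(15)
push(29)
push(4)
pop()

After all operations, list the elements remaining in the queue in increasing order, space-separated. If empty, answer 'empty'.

Answer: 15 29 54

Derivation:
push(34): heap contents = [34]
push(26): heap contents = [26, 34]
pop() → 26: heap contents = [34]
pop() → 34: heap contents = []
push(10): heap contents = [10]
push(54): heap contents = [10, 54]
pop() → 10: heap contents = [54]
push(15): heap contents = [15, 54]
push(29): heap contents = [15, 29, 54]
push(4): heap contents = [4, 15, 29, 54]
pop() → 4: heap contents = [15, 29, 54]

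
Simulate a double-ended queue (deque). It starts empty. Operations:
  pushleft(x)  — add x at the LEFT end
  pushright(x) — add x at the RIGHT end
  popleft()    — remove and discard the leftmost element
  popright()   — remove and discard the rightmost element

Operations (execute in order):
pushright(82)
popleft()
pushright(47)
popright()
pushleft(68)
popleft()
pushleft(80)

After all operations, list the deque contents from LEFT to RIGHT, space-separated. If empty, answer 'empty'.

Answer: 80

Derivation:
pushright(82): [82]
popleft(): []
pushright(47): [47]
popright(): []
pushleft(68): [68]
popleft(): []
pushleft(80): [80]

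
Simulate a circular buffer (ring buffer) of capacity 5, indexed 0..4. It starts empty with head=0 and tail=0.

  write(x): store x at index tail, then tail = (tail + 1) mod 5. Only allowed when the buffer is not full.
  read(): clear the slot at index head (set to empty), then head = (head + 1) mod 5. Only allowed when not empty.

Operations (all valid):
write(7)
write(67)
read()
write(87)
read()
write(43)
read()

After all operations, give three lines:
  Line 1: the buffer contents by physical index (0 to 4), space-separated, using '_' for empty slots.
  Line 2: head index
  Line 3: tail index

Answer: _ _ _ 43 _
3
4

Derivation:
write(7): buf=[7 _ _ _ _], head=0, tail=1, size=1
write(67): buf=[7 67 _ _ _], head=0, tail=2, size=2
read(): buf=[_ 67 _ _ _], head=1, tail=2, size=1
write(87): buf=[_ 67 87 _ _], head=1, tail=3, size=2
read(): buf=[_ _ 87 _ _], head=2, tail=3, size=1
write(43): buf=[_ _ 87 43 _], head=2, tail=4, size=2
read(): buf=[_ _ _ 43 _], head=3, tail=4, size=1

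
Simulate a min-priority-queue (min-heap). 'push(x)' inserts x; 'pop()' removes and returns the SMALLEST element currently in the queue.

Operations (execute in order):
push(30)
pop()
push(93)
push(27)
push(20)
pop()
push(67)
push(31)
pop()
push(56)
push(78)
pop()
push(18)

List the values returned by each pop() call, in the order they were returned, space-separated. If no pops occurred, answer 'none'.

push(30): heap contents = [30]
pop() → 30: heap contents = []
push(93): heap contents = [93]
push(27): heap contents = [27, 93]
push(20): heap contents = [20, 27, 93]
pop() → 20: heap contents = [27, 93]
push(67): heap contents = [27, 67, 93]
push(31): heap contents = [27, 31, 67, 93]
pop() → 27: heap contents = [31, 67, 93]
push(56): heap contents = [31, 56, 67, 93]
push(78): heap contents = [31, 56, 67, 78, 93]
pop() → 31: heap contents = [56, 67, 78, 93]
push(18): heap contents = [18, 56, 67, 78, 93]

Answer: 30 20 27 31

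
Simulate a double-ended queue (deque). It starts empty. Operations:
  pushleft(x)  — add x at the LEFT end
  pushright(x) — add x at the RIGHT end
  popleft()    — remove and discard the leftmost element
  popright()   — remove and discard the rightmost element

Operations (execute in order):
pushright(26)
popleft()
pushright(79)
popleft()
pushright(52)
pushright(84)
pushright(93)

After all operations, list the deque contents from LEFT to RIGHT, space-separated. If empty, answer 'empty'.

pushright(26): [26]
popleft(): []
pushright(79): [79]
popleft(): []
pushright(52): [52]
pushright(84): [52, 84]
pushright(93): [52, 84, 93]

Answer: 52 84 93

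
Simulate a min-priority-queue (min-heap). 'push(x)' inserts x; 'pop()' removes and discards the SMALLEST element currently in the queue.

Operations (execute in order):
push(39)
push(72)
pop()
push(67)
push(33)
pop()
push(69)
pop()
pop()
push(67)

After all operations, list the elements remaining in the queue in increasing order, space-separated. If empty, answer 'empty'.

push(39): heap contents = [39]
push(72): heap contents = [39, 72]
pop() → 39: heap contents = [72]
push(67): heap contents = [67, 72]
push(33): heap contents = [33, 67, 72]
pop() → 33: heap contents = [67, 72]
push(69): heap contents = [67, 69, 72]
pop() → 67: heap contents = [69, 72]
pop() → 69: heap contents = [72]
push(67): heap contents = [67, 72]

Answer: 67 72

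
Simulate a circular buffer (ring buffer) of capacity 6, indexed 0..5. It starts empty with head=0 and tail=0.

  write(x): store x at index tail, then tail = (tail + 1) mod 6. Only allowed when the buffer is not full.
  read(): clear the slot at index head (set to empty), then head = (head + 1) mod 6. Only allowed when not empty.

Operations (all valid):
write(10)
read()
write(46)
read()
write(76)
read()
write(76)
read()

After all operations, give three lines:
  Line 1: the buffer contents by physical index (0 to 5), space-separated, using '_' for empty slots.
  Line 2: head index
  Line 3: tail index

write(10): buf=[10 _ _ _ _ _], head=0, tail=1, size=1
read(): buf=[_ _ _ _ _ _], head=1, tail=1, size=0
write(46): buf=[_ 46 _ _ _ _], head=1, tail=2, size=1
read(): buf=[_ _ _ _ _ _], head=2, tail=2, size=0
write(76): buf=[_ _ 76 _ _ _], head=2, tail=3, size=1
read(): buf=[_ _ _ _ _ _], head=3, tail=3, size=0
write(76): buf=[_ _ _ 76 _ _], head=3, tail=4, size=1
read(): buf=[_ _ _ _ _ _], head=4, tail=4, size=0

Answer: _ _ _ _ _ _
4
4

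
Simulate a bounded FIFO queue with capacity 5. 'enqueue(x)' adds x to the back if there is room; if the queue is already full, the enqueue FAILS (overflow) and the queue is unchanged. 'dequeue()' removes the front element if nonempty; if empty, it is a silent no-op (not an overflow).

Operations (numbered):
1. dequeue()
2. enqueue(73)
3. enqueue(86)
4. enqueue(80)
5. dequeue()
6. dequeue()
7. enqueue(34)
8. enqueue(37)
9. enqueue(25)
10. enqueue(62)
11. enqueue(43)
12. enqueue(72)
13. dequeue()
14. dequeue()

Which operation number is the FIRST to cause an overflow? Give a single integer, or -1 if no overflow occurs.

1. dequeue(): empty, no-op, size=0
2. enqueue(73): size=1
3. enqueue(86): size=2
4. enqueue(80): size=3
5. dequeue(): size=2
6. dequeue(): size=1
7. enqueue(34): size=2
8. enqueue(37): size=3
9. enqueue(25): size=4
10. enqueue(62): size=5
11. enqueue(43): size=5=cap → OVERFLOW (fail)
12. enqueue(72): size=5=cap → OVERFLOW (fail)
13. dequeue(): size=4
14. dequeue(): size=3

Answer: 11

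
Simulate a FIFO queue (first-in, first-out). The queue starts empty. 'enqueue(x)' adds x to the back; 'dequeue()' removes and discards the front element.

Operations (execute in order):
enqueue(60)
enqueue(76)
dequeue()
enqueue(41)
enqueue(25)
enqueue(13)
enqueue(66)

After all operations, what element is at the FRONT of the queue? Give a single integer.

enqueue(60): queue = [60]
enqueue(76): queue = [60, 76]
dequeue(): queue = [76]
enqueue(41): queue = [76, 41]
enqueue(25): queue = [76, 41, 25]
enqueue(13): queue = [76, 41, 25, 13]
enqueue(66): queue = [76, 41, 25, 13, 66]

Answer: 76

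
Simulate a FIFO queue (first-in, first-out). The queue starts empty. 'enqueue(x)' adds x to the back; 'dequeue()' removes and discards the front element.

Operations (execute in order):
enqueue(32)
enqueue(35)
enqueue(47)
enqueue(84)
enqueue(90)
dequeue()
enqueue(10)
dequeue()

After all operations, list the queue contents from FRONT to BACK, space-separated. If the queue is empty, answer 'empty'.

Answer: 47 84 90 10

Derivation:
enqueue(32): [32]
enqueue(35): [32, 35]
enqueue(47): [32, 35, 47]
enqueue(84): [32, 35, 47, 84]
enqueue(90): [32, 35, 47, 84, 90]
dequeue(): [35, 47, 84, 90]
enqueue(10): [35, 47, 84, 90, 10]
dequeue(): [47, 84, 90, 10]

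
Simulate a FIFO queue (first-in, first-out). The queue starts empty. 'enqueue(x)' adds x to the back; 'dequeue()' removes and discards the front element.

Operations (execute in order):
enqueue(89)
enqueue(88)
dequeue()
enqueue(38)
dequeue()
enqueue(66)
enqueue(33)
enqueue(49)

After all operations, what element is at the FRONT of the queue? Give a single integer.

enqueue(89): queue = [89]
enqueue(88): queue = [89, 88]
dequeue(): queue = [88]
enqueue(38): queue = [88, 38]
dequeue(): queue = [38]
enqueue(66): queue = [38, 66]
enqueue(33): queue = [38, 66, 33]
enqueue(49): queue = [38, 66, 33, 49]

Answer: 38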